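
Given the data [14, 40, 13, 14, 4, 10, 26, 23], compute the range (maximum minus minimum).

36

Step 1: Identify the maximum value: max = 40
Step 2: Identify the minimum value: min = 4
Step 3: Range = max - min = 40 - 4 = 36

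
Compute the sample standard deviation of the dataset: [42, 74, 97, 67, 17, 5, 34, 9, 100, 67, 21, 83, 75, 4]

34.6934

Step 1: Compute the mean: 49.6429
Step 2: Sum of squared deviations from the mean: 15647.2143
Step 3: Sample variance = 15647.2143 / 13 = 1203.6319
Step 4: Standard deviation = sqrt(1203.6319) = 34.6934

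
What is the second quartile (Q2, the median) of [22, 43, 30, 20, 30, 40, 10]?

30

Step 1: Sort the data: [10, 20, 22, 30, 30, 40, 43]
Step 2: n = 7
Step 3: Q2 is the median. Since n is odd, it is the middle value at position 4: 30
Step 4: Q2 = 30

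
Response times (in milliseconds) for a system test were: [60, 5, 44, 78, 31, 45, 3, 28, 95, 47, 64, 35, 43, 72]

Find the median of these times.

44.5

Step 1: Sort the data in ascending order: [3, 5, 28, 31, 35, 43, 44, 45, 47, 60, 64, 72, 78, 95]
Step 2: The number of values is n = 14.
Step 3: Since n is even, the median is the average of positions 7 and 8:
  Median = (44 + 45) / 2 = 44.5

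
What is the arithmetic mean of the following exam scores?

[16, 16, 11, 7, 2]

10.4

Step 1: Sum all values: 16 + 16 + 11 + 7 + 2 = 52
Step 2: Count the number of values: n = 5
Step 3: Mean = sum / n = 52 / 5 = 10.4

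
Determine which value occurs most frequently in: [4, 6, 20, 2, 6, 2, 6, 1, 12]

6

Step 1: Count the frequency of each value:
  1: appears 1 time(s)
  2: appears 2 time(s)
  4: appears 1 time(s)
  6: appears 3 time(s)
  12: appears 1 time(s)
  20: appears 1 time(s)
Step 2: The value 6 appears most frequently (3 times).
Step 3: Mode = 6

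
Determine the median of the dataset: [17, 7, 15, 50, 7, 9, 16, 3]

12

Step 1: Sort the data in ascending order: [3, 7, 7, 9, 15, 16, 17, 50]
Step 2: The number of values is n = 8.
Step 3: Since n is even, the median is the average of positions 4 and 5:
  Median = (9 + 15) / 2 = 12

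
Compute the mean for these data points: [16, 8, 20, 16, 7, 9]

12.6667

Step 1: Sum all values: 16 + 8 + 20 + 16 + 7 + 9 = 76
Step 2: Count the number of values: n = 6
Step 3: Mean = sum / n = 76 / 6 = 12.6667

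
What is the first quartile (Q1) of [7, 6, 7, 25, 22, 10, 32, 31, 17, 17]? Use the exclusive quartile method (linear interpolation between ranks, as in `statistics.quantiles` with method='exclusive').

7

Step 1: Sort the data: [6, 7, 7, 10, 17, 17, 22, 25, 31, 32]
Step 2: n = 10
Step 3: Using the exclusive quartile method:
  Q1 = 7
  Q2 (median) = 17
  Q3 = 26.5
  IQR = Q3 - Q1 = 26.5 - 7 = 19.5
Step 4: Q1 = 7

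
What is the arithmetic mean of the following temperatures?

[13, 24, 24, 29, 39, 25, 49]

29

Step 1: Sum all values: 13 + 24 + 24 + 29 + 39 + 25 + 49 = 203
Step 2: Count the number of values: n = 7
Step 3: Mean = sum / n = 203 / 7 = 29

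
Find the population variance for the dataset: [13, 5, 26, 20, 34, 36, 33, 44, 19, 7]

154.01

Step 1: Compute the mean: (13 + 5 + 26 + 20 + 34 + 36 + 33 + 44 + 19 + 7) / 10 = 23.7
Step 2: Compute squared deviations from the mean:
  (13 - 23.7)^2 = 114.49
  (5 - 23.7)^2 = 349.69
  (26 - 23.7)^2 = 5.29
  (20 - 23.7)^2 = 13.69
  (34 - 23.7)^2 = 106.09
  (36 - 23.7)^2 = 151.29
  (33 - 23.7)^2 = 86.49
  (44 - 23.7)^2 = 412.09
  (19 - 23.7)^2 = 22.09
  (7 - 23.7)^2 = 278.89
Step 3: Sum of squared deviations = 1540.1
Step 4: Population variance = 1540.1 / 10 = 154.01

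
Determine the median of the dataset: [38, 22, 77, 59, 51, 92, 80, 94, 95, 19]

68

Step 1: Sort the data in ascending order: [19, 22, 38, 51, 59, 77, 80, 92, 94, 95]
Step 2: The number of values is n = 10.
Step 3: Since n is even, the median is the average of positions 5 and 6:
  Median = (59 + 77) / 2 = 68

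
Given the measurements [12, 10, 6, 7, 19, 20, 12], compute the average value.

12.2857

Step 1: Sum all values: 12 + 10 + 6 + 7 + 19 + 20 + 12 = 86
Step 2: Count the number of values: n = 7
Step 3: Mean = sum / n = 86 / 7 = 12.2857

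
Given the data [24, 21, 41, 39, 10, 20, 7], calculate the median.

21

Step 1: Sort the data in ascending order: [7, 10, 20, 21, 24, 39, 41]
Step 2: The number of values is n = 7.
Step 3: Since n is odd, the median is the middle value at position 4: 21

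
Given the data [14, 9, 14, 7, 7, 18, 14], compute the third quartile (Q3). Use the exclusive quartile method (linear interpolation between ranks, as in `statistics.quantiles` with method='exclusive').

14

Step 1: Sort the data: [7, 7, 9, 14, 14, 14, 18]
Step 2: n = 7
Step 3: Using the exclusive quartile method:
  Q1 = 7
  Q2 (median) = 14
  Q3 = 14
  IQR = Q3 - Q1 = 14 - 7 = 7
Step 4: Q3 = 14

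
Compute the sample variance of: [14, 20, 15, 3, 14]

38.7

Step 1: Compute the mean: (14 + 20 + 15 + 3 + 14) / 5 = 13.2
Step 2: Compute squared deviations from the mean:
  (14 - 13.2)^2 = 0.64
  (20 - 13.2)^2 = 46.24
  (15 - 13.2)^2 = 3.24
  (3 - 13.2)^2 = 104.04
  (14 - 13.2)^2 = 0.64
Step 3: Sum of squared deviations = 154.8
Step 4: Sample variance = 154.8 / 4 = 38.7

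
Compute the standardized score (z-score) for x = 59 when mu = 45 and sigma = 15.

0.9333

Step 1: Recall the z-score formula: z = (x - mu) / sigma
Step 2: Substitute values: z = (59 - 45) / 15
Step 3: z = 14 / 15 = 0.9333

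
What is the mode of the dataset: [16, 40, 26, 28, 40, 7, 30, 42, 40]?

40

Step 1: Count the frequency of each value:
  7: appears 1 time(s)
  16: appears 1 time(s)
  26: appears 1 time(s)
  28: appears 1 time(s)
  30: appears 1 time(s)
  40: appears 3 time(s)
  42: appears 1 time(s)
Step 2: The value 40 appears most frequently (3 times).
Step 3: Mode = 40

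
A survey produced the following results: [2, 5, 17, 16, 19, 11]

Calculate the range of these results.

17

Step 1: Identify the maximum value: max = 19
Step 2: Identify the minimum value: min = 2
Step 3: Range = max - min = 19 - 2 = 17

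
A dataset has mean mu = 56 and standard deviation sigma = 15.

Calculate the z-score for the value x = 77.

1.4

Step 1: Recall the z-score formula: z = (x - mu) / sigma
Step 2: Substitute values: z = (77 - 56) / 15
Step 3: z = 21 / 15 = 1.4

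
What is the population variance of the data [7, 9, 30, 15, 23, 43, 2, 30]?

172.1094

Step 1: Compute the mean: (7 + 9 + 30 + 15 + 23 + 43 + 2 + 30) / 8 = 19.875
Step 2: Compute squared deviations from the mean:
  (7 - 19.875)^2 = 165.7656
  (9 - 19.875)^2 = 118.2656
  (30 - 19.875)^2 = 102.5156
  (15 - 19.875)^2 = 23.7656
  (23 - 19.875)^2 = 9.7656
  (43 - 19.875)^2 = 534.7656
  (2 - 19.875)^2 = 319.5156
  (30 - 19.875)^2 = 102.5156
Step 3: Sum of squared deviations = 1376.875
Step 4: Population variance = 1376.875 / 8 = 172.1094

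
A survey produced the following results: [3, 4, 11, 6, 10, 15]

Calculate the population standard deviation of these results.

4.2197

Step 1: Compute the mean: 8.1667
Step 2: Sum of squared deviations from the mean: 106.8333
Step 3: Population variance = 106.8333 / 6 = 17.8056
Step 4: Standard deviation = sqrt(17.8056) = 4.2197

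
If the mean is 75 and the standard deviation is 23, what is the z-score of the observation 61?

-0.6087

Step 1: Recall the z-score formula: z = (x - mu) / sigma
Step 2: Substitute values: z = (61 - 75) / 23
Step 3: z = -14 / 23 = -0.6087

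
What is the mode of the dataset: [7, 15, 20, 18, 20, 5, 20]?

20

Step 1: Count the frequency of each value:
  5: appears 1 time(s)
  7: appears 1 time(s)
  15: appears 1 time(s)
  18: appears 1 time(s)
  20: appears 3 time(s)
Step 2: The value 20 appears most frequently (3 times).
Step 3: Mode = 20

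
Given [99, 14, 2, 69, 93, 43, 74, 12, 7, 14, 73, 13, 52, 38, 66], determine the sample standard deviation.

33.0472

Step 1: Compute the mean: 44.6
Step 2: Sum of squared deviations from the mean: 15289.6
Step 3: Sample variance = 15289.6 / 14 = 1092.1143
Step 4: Standard deviation = sqrt(1092.1143) = 33.0472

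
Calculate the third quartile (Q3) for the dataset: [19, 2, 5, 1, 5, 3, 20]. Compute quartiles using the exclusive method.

19

Step 1: Sort the data: [1, 2, 3, 5, 5, 19, 20]
Step 2: n = 7
Step 3: Using the exclusive quartile method:
  Q1 = 2
  Q2 (median) = 5
  Q3 = 19
  IQR = Q3 - Q1 = 19 - 2 = 17
Step 4: Q3 = 19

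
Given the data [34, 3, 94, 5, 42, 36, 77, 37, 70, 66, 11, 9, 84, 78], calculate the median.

39.5

Step 1: Sort the data in ascending order: [3, 5, 9, 11, 34, 36, 37, 42, 66, 70, 77, 78, 84, 94]
Step 2: The number of values is n = 14.
Step 3: Since n is even, the median is the average of positions 7 and 8:
  Median = (37 + 42) / 2 = 39.5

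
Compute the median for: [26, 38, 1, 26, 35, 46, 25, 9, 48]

26

Step 1: Sort the data in ascending order: [1, 9, 25, 26, 26, 35, 38, 46, 48]
Step 2: The number of values is n = 9.
Step 3: Since n is odd, the median is the middle value at position 5: 26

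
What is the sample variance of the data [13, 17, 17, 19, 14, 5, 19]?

24.1429

Step 1: Compute the mean: (13 + 17 + 17 + 19 + 14 + 5 + 19) / 7 = 14.8571
Step 2: Compute squared deviations from the mean:
  (13 - 14.8571)^2 = 3.449
  (17 - 14.8571)^2 = 4.5918
  (17 - 14.8571)^2 = 4.5918
  (19 - 14.8571)^2 = 17.1633
  (14 - 14.8571)^2 = 0.7347
  (5 - 14.8571)^2 = 97.1633
  (19 - 14.8571)^2 = 17.1633
Step 3: Sum of squared deviations = 144.8571
Step 4: Sample variance = 144.8571 / 6 = 24.1429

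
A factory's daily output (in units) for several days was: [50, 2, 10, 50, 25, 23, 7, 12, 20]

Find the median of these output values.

20

Step 1: Sort the data in ascending order: [2, 7, 10, 12, 20, 23, 25, 50, 50]
Step 2: The number of values is n = 9.
Step 3: Since n is odd, the median is the middle value at position 5: 20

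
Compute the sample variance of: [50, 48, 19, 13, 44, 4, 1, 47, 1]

471.4444

Step 1: Compute the mean: (50 + 48 + 19 + 13 + 44 + 4 + 1 + 47 + 1) / 9 = 25.2222
Step 2: Compute squared deviations from the mean:
  (50 - 25.2222)^2 = 613.9383
  (48 - 25.2222)^2 = 518.8272
  (19 - 25.2222)^2 = 38.716
  (13 - 25.2222)^2 = 149.3827
  (44 - 25.2222)^2 = 352.6049
  (4 - 25.2222)^2 = 450.3827
  (1 - 25.2222)^2 = 586.716
  (47 - 25.2222)^2 = 474.2716
  (1 - 25.2222)^2 = 586.716
Step 3: Sum of squared deviations = 3771.5556
Step 4: Sample variance = 3771.5556 / 8 = 471.4444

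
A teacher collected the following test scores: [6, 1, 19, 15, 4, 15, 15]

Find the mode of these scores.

15

Step 1: Count the frequency of each value:
  1: appears 1 time(s)
  4: appears 1 time(s)
  6: appears 1 time(s)
  15: appears 3 time(s)
  19: appears 1 time(s)
Step 2: The value 15 appears most frequently (3 times).
Step 3: Mode = 15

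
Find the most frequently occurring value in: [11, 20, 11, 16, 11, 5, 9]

11

Step 1: Count the frequency of each value:
  5: appears 1 time(s)
  9: appears 1 time(s)
  11: appears 3 time(s)
  16: appears 1 time(s)
  20: appears 1 time(s)
Step 2: The value 11 appears most frequently (3 times).
Step 3: Mode = 11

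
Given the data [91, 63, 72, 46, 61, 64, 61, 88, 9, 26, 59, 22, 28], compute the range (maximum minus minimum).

82

Step 1: Identify the maximum value: max = 91
Step 2: Identify the minimum value: min = 9
Step 3: Range = max - min = 91 - 9 = 82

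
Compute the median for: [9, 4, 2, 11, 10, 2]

6.5

Step 1: Sort the data in ascending order: [2, 2, 4, 9, 10, 11]
Step 2: The number of values is n = 6.
Step 3: Since n is even, the median is the average of positions 3 and 4:
  Median = (4 + 9) / 2 = 6.5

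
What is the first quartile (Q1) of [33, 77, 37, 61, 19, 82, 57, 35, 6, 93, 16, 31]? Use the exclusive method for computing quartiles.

22

Step 1: Sort the data: [6, 16, 19, 31, 33, 35, 37, 57, 61, 77, 82, 93]
Step 2: n = 12
Step 3: Using the exclusive quartile method:
  Q1 = 22
  Q2 (median) = 36
  Q3 = 73
  IQR = Q3 - Q1 = 73 - 22 = 51
Step 4: Q1 = 22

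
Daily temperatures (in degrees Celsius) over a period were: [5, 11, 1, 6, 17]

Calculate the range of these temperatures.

16

Step 1: Identify the maximum value: max = 17
Step 2: Identify the minimum value: min = 1
Step 3: Range = max - min = 17 - 1 = 16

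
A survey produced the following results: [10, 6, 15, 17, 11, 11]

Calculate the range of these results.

11

Step 1: Identify the maximum value: max = 17
Step 2: Identify the minimum value: min = 6
Step 3: Range = max - min = 17 - 6 = 11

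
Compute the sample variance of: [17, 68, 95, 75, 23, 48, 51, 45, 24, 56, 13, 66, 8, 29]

683.3626

Step 1: Compute the mean: (17 + 68 + 95 + 75 + 23 + 48 + 51 + 45 + 24 + 56 + 13 + 66 + 8 + 29) / 14 = 44.1429
Step 2: Compute squared deviations from the mean:
  (17 - 44.1429)^2 = 736.7347
  (68 - 44.1429)^2 = 569.1633
  (95 - 44.1429)^2 = 2586.449
  (75 - 44.1429)^2 = 952.1633
  (23 - 44.1429)^2 = 447.0204
  (48 - 44.1429)^2 = 14.8776
  (51 - 44.1429)^2 = 47.0204
  (45 - 44.1429)^2 = 0.7347
  (24 - 44.1429)^2 = 405.7347
  (56 - 44.1429)^2 = 140.5918
  (13 - 44.1429)^2 = 969.8776
  (66 - 44.1429)^2 = 477.7347
  (8 - 44.1429)^2 = 1306.3061
  (29 - 44.1429)^2 = 229.3061
Step 3: Sum of squared deviations = 8883.7143
Step 4: Sample variance = 8883.7143 / 13 = 683.3626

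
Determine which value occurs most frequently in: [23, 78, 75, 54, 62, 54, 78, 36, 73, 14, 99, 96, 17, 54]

54

Step 1: Count the frequency of each value:
  14: appears 1 time(s)
  17: appears 1 time(s)
  23: appears 1 time(s)
  36: appears 1 time(s)
  54: appears 3 time(s)
  62: appears 1 time(s)
  73: appears 1 time(s)
  75: appears 1 time(s)
  78: appears 2 time(s)
  96: appears 1 time(s)
  99: appears 1 time(s)
Step 2: The value 54 appears most frequently (3 times).
Step 3: Mode = 54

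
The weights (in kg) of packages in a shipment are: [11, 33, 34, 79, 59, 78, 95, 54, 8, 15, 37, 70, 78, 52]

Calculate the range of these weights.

87

Step 1: Identify the maximum value: max = 95
Step 2: Identify the minimum value: min = 8
Step 3: Range = max - min = 95 - 8 = 87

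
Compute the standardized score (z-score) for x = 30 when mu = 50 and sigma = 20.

-1

Step 1: Recall the z-score formula: z = (x - mu) / sigma
Step 2: Substitute values: z = (30 - 50) / 20
Step 3: z = -20 / 20 = -1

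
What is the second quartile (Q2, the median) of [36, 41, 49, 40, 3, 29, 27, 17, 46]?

36

Step 1: Sort the data: [3, 17, 27, 29, 36, 40, 41, 46, 49]
Step 2: n = 9
Step 3: Q2 is the median. Since n is odd, it is the middle value at position 5: 36
Step 4: Q2 = 36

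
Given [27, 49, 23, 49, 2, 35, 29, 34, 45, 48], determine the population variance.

198.69

Step 1: Compute the mean: (27 + 49 + 23 + 49 + 2 + 35 + 29 + 34 + 45 + 48) / 10 = 34.1
Step 2: Compute squared deviations from the mean:
  (27 - 34.1)^2 = 50.41
  (49 - 34.1)^2 = 222.01
  (23 - 34.1)^2 = 123.21
  (49 - 34.1)^2 = 222.01
  (2 - 34.1)^2 = 1030.41
  (35 - 34.1)^2 = 0.81
  (29 - 34.1)^2 = 26.01
  (34 - 34.1)^2 = 0.01
  (45 - 34.1)^2 = 118.81
  (48 - 34.1)^2 = 193.21
Step 3: Sum of squared deviations = 1986.9
Step 4: Population variance = 1986.9 / 10 = 198.69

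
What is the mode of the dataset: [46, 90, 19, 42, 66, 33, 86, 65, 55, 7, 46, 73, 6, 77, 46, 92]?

46

Step 1: Count the frequency of each value:
  6: appears 1 time(s)
  7: appears 1 time(s)
  19: appears 1 time(s)
  33: appears 1 time(s)
  42: appears 1 time(s)
  46: appears 3 time(s)
  55: appears 1 time(s)
  65: appears 1 time(s)
  66: appears 1 time(s)
  73: appears 1 time(s)
  77: appears 1 time(s)
  86: appears 1 time(s)
  90: appears 1 time(s)
  92: appears 1 time(s)
Step 2: The value 46 appears most frequently (3 times).
Step 3: Mode = 46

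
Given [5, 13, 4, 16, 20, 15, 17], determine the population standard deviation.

5.6424

Step 1: Compute the mean: 12.8571
Step 2: Sum of squared deviations from the mean: 222.8571
Step 3: Population variance = 222.8571 / 7 = 31.8367
Step 4: Standard deviation = sqrt(31.8367) = 5.6424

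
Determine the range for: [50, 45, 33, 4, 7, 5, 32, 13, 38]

46

Step 1: Identify the maximum value: max = 50
Step 2: Identify the minimum value: min = 4
Step 3: Range = max - min = 50 - 4 = 46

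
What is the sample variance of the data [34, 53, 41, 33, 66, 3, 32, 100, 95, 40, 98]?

1016.8909

Step 1: Compute the mean: (34 + 53 + 41 + 33 + 66 + 3 + 32 + 100 + 95 + 40 + 98) / 11 = 54.0909
Step 2: Compute squared deviations from the mean:
  (34 - 54.0909)^2 = 403.6446
  (53 - 54.0909)^2 = 1.1901
  (41 - 54.0909)^2 = 171.3719
  (33 - 54.0909)^2 = 444.8264
  (66 - 54.0909)^2 = 141.8264
  (3 - 54.0909)^2 = 2610.281
  (32 - 54.0909)^2 = 488.0083
  (100 - 54.0909)^2 = 2107.6446
  (95 - 54.0909)^2 = 1673.5537
  (40 - 54.0909)^2 = 198.5537
  (98 - 54.0909)^2 = 1928.0083
Step 3: Sum of squared deviations = 10168.9091
Step 4: Sample variance = 10168.9091 / 10 = 1016.8909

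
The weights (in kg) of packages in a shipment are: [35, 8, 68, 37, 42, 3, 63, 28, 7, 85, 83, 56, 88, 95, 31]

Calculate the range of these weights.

92

Step 1: Identify the maximum value: max = 95
Step 2: Identify the minimum value: min = 3
Step 3: Range = max - min = 95 - 3 = 92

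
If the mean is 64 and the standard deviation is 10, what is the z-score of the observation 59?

-0.5

Step 1: Recall the z-score formula: z = (x - mu) / sigma
Step 2: Substitute values: z = (59 - 64) / 10
Step 3: z = -5 / 10 = -0.5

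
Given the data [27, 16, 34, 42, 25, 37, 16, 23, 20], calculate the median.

25

Step 1: Sort the data in ascending order: [16, 16, 20, 23, 25, 27, 34, 37, 42]
Step 2: The number of values is n = 9.
Step 3: Since n is odd, the median is the middle value at position 5: 25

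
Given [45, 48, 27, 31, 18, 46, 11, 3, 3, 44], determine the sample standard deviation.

18.0012

Step 1: Compute the mean: 27.6
Step 2: Sum of squared deviations from the mean: 2916.4
Step 3: Sample variance = 2916.4 / 9 = 324.0444
Step 4: Standard deviation = sqrt(324.0444) = 18.0012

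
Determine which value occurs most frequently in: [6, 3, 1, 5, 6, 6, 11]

6

Step 1: Count the frequency of each value:
  1: appears 1 time(s)
  3: appears 1 time(s)
  5: appears 1 time(s)
  6: appears 3 time(s)
  11: appears 1 time(s)
Step 2: The value 6 appears most frequently (3 times).
Step 3: Mode = 6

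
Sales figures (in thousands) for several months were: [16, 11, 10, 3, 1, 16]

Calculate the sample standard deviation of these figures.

6.3482

Step 1: Compute the mean: 9.5
Step 2: Sum of squared deviations from the mean: 201.5
Step 3: Sample variance = 201.5 / 5 = 40.3
Step 4: Standard deviation = sqrt(40.3) = 6.3482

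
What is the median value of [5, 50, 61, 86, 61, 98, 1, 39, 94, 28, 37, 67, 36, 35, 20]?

39

Step 1: Sort the data in ascending order: [1, 5, 20, 28, 35, 36, 37, 39, 50, 61, 61, 67, 86, 94, 98]
Step 2: The number of values is n = 15.
Step 3: Since n is odd, the median is the middle value at position 8: 39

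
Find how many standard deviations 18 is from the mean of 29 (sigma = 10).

-1.1

Step 1: Recall the z-score formula: z = (x - mu) / sigma
Step 2: Substitute values: z = (18 - 29) / 10
Step 3: z = -11 / 10 = -1.1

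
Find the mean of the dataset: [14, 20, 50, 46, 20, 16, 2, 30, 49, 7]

25.4

Step 1: Sum all values: 14 + 20 + 50 + 46 + 20 + 16 + 2 + 30 + 49 + 7 = 254
Step 2: Count the number of values: n = 10
Step 3: Mean = sum / n = 254 / 10 = 25.4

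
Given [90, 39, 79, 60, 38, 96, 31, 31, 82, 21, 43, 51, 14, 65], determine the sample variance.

689.6703

Step 1: Compute the mean: (90 + 39 + 79 + 60 + 38 + 96 + 31 + 31 + 82 + 21 + 43 + 51 + 14 + 65) / 14 = 52.8571
Step 2: Compute squared deviations from the mean:
  (90 - 52.8571)^2 = 1379.5918
  (39 - 52.8571)^2 = 192.0204
  (79 - 52.8571)^2 = 683.449
  (60 - 52.8571)^2 = 51.0204
  (38 - 52.8571)^2 = 220.7347
  (96 - 52.8571)^2 = 1861.3061
  (31 - 52.8571)^2 = 477.7347
  (31 - 52.8571)^2 = 477.7347
  (82 - 52.8571)^2 = 849.3061
  (21 - 52.8571)^2 = 1014.8776
  (43 - 52.8571)^2 = 97.1633
  (51 - 52.8571)^2 = 3.449
  (14 - 52.8571)^2 = 1509.8776
  (65 - 52.8571)^2 = 147.449
Step 3: Sum of squared deviations = 8965.7143
Step 4: Sample variance = 8965.7143 / 13 = 689.6703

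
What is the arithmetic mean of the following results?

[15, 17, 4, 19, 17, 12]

14

Step 1: Sum all values: 15 + 17 + 4 + 19 + 17 + 12 = 84
Step 2: Count the number of values: n = 6
Step 3: Mean = sum / n = 84 / 6 = 14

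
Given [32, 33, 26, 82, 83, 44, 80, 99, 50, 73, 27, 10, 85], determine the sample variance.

841.7308

Step 1: Compute the mean: (32 + 33 + 26 + 82 + 83 + 44 + 80 + 99 + 50 + 73 + 27 + 10 + 85) / 13 = 55.6923
Step 2: Compute squared deviations from the mean:
  (32 - 55.6923)^2 = 561.3254
  (33 - 55.6923)^2 = 514.9408
  (26 - 55.6923)^2 = 881.6331
  (82 - 55.6923)^2 = 692.0947
  (83 - 55.6923)^2 = 745.7101
  (44 - 55.6923)^2 = 136.7101
  (80 - 55.6923)^2 = 590.8639
  (99 - 55.6923)^2 = 1875.5562
  (50 - 55.6923)^2 = 32.4024
  (73 - 55.6923)^2 = 299.5562
  (27 - 55.6923)^2 = 823.2485
  (10 - 55.6923)^2 = 2087.787
  (85 - 55.6923)^2 = 858.9408
Step 3: Sum of squared deviations = 10100.7692
Step 4: Sample variance = 10100.7692 / 12 = 841.7308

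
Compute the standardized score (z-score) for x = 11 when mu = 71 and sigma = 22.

-2.7273

Step 1: Recall the z-score formula: z = (x - mu) / sigma
Step 2: Substitute values: z = (11 - 71) / 22
Step 3: z = -60 / 22 = -2.7273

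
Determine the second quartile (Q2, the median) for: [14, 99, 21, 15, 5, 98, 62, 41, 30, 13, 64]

30

Step 1: Sort the data: [5, 13, 14, 15, 21, 30, 41, 62, 64, 98, 99]
Step 2: n = 11
Step 3: Q2 is the median. Since n is odd, it is the middle value at position 6: 30
Step 4: Q2 = 30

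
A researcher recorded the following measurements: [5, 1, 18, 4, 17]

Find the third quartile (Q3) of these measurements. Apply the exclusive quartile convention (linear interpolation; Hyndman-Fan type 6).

17.5

Step 1: Sort the data: [1, 4, 5, 17, 18]
Step 2: n = 5
Step 3: Using the exclusive quartile method:
  Q1 = 2.5
  Q2 (median) = 5
  Q3 = 17.5
  IQR = Q3 - Q1 = 17.5 - 2.5 = 15
Step 4: Q3 = 17.5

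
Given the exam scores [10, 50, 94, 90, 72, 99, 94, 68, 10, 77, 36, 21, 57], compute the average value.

59.8462

Step 1: Sum all values: 10 + 50 + 94 + 90 + 72 + 99 + 94 + 68 + 10 + 77 + 36 + 21 + 57 = 778
Step 2: Count the number of values: n = 13
Step 3: Mean = sum / n = 778 / 13 = 59.8462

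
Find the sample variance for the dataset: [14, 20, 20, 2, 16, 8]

50.6667

Step 1: Compute the mean: (14 + 20 + 20 + 2 + 16 + 8) / 6 = 13.3333
Step 2: Compute squared deviations from the mean:
  (14 - 13.3333)^2 = 0.4444
  (20 - 13.3333)^2 = 44.4444
  (20 - 13.3333)^2 = 44.4444
  (2 - 13.3333)^2 = 128.4444
  (16 - 13.3333)^2 = 7.1111
  (8 - 13.3333)^2 = 28.4444
Step 3: Sum of squared deviations = 253.3333
Step 4: Sample variance = 253.3333 / 5 = 50.6667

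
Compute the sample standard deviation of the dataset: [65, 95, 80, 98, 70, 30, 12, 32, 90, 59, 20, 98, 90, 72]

30.1419

Step 1: Compute the mean: 65.0714
Step 2: Sum of squared deviations from the mean: 11810.9286
Step 3: Sample variance = 11810.9286 / 13 = 908.533
Step 4: Standard deviation = sqrt(908.533) = 30.1419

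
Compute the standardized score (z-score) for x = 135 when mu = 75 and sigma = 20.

3

Step 1: Recall the z-score formula: z = (x - mu) / sigma
Step 2: Substitute values: z = (135 - 75) / 20
Step 3: z = 60 / 20 = 3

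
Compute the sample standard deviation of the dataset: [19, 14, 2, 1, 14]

8.0312

Step 1: Compute the mean: 10
Step 2: Sum of squared deviations from the mean: 258
Step 3: Sample variance = 258 / 4 = 64.5
Step 4: Standard deviation = sqrt(64.5) = 8.0312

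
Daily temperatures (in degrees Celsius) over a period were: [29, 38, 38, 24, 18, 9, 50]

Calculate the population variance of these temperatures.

163.9592

Step 1: Compute the mean: (29 + 38 + 38 + 24 + 18 + 9 + 50) / 7 = 29.4286
Step 2: Compute squared deviations from the mean:
  (29 - 29.4286)^2 = 0.1837
  (38 - 29.4286)^2 = 73.4694
  (38 - 29.4286)^2 = 73.4694
  (24 - 29.4286)^2 = 29.4694
  (18 - 29.4286)^2 = 130.6122
  (9 - 29.4286)^2 = 417.3265
  (50 - 29.4286)^2 = 423.1837
Step 3: Sum of squared deviations = 1147.7143
Step 4: Population variance = 1147.7143 / 7 = 163.9592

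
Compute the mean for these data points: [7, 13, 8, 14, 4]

9.2

Step 1: Sum all values: 7 + 13 + 8 + 14 + 4 = 46
Step 2: Count the number of values: n = 5
Step 3: Mean = sum / n = 46 / 5 = 9.2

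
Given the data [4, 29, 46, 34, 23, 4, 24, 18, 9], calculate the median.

23

Step 1: Sort the data in ascending order: [4, 4, 9, 18, 23, 24, 29, 34, 46]
Step 2: The number of values is n = 9.
Step 3: Since n is odd, the median is the middle value at position 5: 23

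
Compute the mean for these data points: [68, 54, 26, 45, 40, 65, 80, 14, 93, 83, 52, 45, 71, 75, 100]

60.7333

Step 1: Sum all values: 68 + 54 + 26 + 45 + 40 + 65 + 80 + 14 + 93 + 83 + 52 + 45 + 71 + 75 + 100 = 911
Step 2: Count the number of values: n = 15
Step 3: Mean = sum / n = 911 / 15 = 60.7333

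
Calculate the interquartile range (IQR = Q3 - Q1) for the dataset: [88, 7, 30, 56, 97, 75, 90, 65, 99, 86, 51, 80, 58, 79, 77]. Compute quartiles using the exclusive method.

32

Step 1: Sort the data: [7, 30, 51, 56, 58, 65, 75, 77, 79, 80, 86, 88, 90, 97, 99]
Step 2: n = 15
Step 3: Using the exclusive quartile method:
  Q1 = 56
  Q2 (median) = 77
  Q3 = 88
  IQR = Q3 - Q1 = 88 - 56 = 32
Step 4: IQR = 32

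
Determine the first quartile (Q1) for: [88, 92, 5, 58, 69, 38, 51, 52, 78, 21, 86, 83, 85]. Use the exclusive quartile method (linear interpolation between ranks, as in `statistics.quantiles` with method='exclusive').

44.5

Step 1: Sort the data: [5, 21, 38, 51, 52, 58, 69, 78, 83, 85, 86, 88, 92]
Step 2: n = 13
Step 3: Using the exclusive quartile method:
  Q1 = 44.5
  Q2 (median) = 69
  Q3 = 85.5
  IQR = Q3 - Q1 = 85.5 - 44.5 = 41
Step 4: Q1 = 44.5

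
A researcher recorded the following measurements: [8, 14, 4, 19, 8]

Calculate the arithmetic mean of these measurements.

10.6

Step 1: Sum all values: 8 + 14 + 4 + 19 + 8 = 53
Step 2: Count the number of values: n = 5
Step 3: Mean = sum / n = 53 / 5 = 10.6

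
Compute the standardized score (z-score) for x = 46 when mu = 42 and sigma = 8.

0.5

Step 1: Recall the z-score formula: z = (x - mu) / sigma
Step 2: Substitute values: z = (46 - 42) / 8
Step 3: z = 4 / 8 = 0.5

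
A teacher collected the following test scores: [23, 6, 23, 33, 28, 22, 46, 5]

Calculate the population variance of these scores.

158.4375

Step 1: Compute the mean: (23 + 6 + 23 + 33 + 28 + 22 + 46 + 5) / 8 = 23.25
Step 2: Compute squared deviations from the mean:
  (23 - 23.25)^2 = 0.0625
  (6 - 23.25)^2 = 297.5625
  (23 - 23.25)^2 = 0.0625
  (33 - 23.25)^2 = 95.0625
  (28 - 23.25)^2 = 22.5625
  (22 - 23.25)^2 = 1.5625
  (46 - 23.25)^2 = 517.5625
  (5 - 23.25)^2 = 333.0625
Step 3: Sum of squared deviations = 1267.5
Step 4: Population variance = 1267.5 / 8 = 158.4375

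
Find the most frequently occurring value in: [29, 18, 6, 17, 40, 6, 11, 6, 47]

6

Step 1: Count the frequency of each value:
  6: appears 3 time(s)
  11: appears 1 time(s)
  17: appears 1 time(s)
  18: appears 1 time(s)
  29: appears 1 time(s)
  40: appears 1 time(s)
  47: appears 1 time(s)
Step 2: The value 6 appears most frequently (3 times).
Step 3: Mode = 6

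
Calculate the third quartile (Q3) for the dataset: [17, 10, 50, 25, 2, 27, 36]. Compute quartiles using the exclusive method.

36

Step 1: Sort the data: [2, 10, 17, 25, 27, 36, 50]
Step 2: n = 7
Step 3: Using the exclusive quartile method:
  Q1 = 10
  Q2 (median) = 25
  Q3 = 36
  IQR = Q3 - Q1 = 36 - 10 = 26
Step 4: Q3 = 36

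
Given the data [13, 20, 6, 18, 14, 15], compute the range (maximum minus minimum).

14

Step 1: Identify the maximum value: max = 20
Step 2: Identify the minimum value: min = 6
Step 3: Range = max - min = 20 - 6 = 14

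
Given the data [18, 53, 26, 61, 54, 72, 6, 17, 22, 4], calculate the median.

24

Step 1: Sort the data in ascending order: [4, 6, 17, 18, 22, 26, 53, 54, 61, 72]
Step 2: The number of values is n = 10.
Step 3: Since n is even, the median is the average of positions 5 and 6:
  Median = (22 + 26) / 2 = 24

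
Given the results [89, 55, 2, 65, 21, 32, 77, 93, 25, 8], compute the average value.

46.7

Step 1: Sum all values: 89 + 55 + 2 + 65 + 21 + 32 + 77 + 93 + 25 + 8 = 467
Step 2: Count the number of values: n = 10
Step 3: Mean = sum / n = 467 / 10 = 46.7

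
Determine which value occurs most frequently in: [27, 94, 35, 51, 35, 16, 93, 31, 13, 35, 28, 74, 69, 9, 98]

35

Step 1: Count the frequency of each value:
  9: appears 1 time(s)
  13: appears 1 time(s)
  16: appears 1 time(s)
  27: appears 1 time(s)
  28: appears 1 time(s)
  31: appears 1 time(s)
  35: appears 3 time(s)
  51: appears 1 time(s)
  69: appears 1 time(s)
  74: appears 1 time(s)
  93: appears 1 time(s)
  94: appears 1 time(s)
  98: appears 1 time(s)
Step 2: The value 35 appears most frequently (3 times).
Step 3: Mode = 35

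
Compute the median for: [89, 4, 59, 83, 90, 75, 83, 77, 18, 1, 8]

75

Step 1: Sort the data in ascending order: [1, 4, 8, 18, 59, 75, 77, 83, 83, 89, 90]
Step 2: The number of values is n = 11.
Step 3: Since n is odd, the median is the middle value at position 6: 75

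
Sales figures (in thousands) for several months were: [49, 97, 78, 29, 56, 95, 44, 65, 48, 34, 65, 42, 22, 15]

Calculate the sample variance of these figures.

631.2582

Step 1: Compute the mean: (49 + 97 + 78 + 29 + 56 + 95 + 44 + 65 + 48 + 34 + 65 + 42 + 22 + 15) / 14 = 52.7857
Step 2: Compute squared deviations from the mean:
  (49 - 52.7857)^2 = 14.3316
  (97 - 52.7857)^2 = 1954.9031
  (78 - 52.7857)^2 = 635.7602
  (29 - 52.7857)^2 = 565.7602
  (56 - 52.7857)^2 = 10.3316
  (95 - 52.7857)^2 = 1782.0459
  (44 - 52.7857)^2 = 77.1888
  (65 - 52.7857)^2 = 149.1888
  (48 - 52.7857)^2 = 22.9031
  (34 - 52.7857)^2 = 352.9031
  (65 - 52.7857)^2 = 149.1888
  (42 - 52.7857)^2 = 116.3316
  (22 - 52.7857)^2 = 947.7602
  (15 - 52.7857)^2 = 1427.7602
Step 3: Sum of squared deviations = 8206.3571
Step 4: Sample variance = 8206.3571 / 13 = 631.2582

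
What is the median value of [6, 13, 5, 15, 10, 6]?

8

Step 1: Sort the data in ascending order: [5, 6, 6, 10, 13, 15]
Step 2: The number of values is n = 6.
Step 3: Since n is even, the median is the average of positions 3 and 4:
  Median = (6 + 10) / 2 = 8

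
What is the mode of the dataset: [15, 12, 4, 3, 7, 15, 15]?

15

Step 1: Count the frequency of each value:
  3: appears 1 time(s)
  4: appears 1 time(s)
  7: appears 1 time(s)
  12: appears 1 time(s)
  15: appears 3 time(s)
Step 2: The value 15 appears most frequently (3 times).
Step 3: Mode = 15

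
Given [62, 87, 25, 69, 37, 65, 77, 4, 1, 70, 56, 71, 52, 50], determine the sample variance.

690.1319

Step 1: Compute the mean: (62 + 87 + 25 + 69 + 37 + 65 + 77 + 4 + 1 + 70 + 56 + 71 + 52 + 50) / 14 = 51.8571
Step 2: Compute squared deviations from the mean:
  (62 - 51.8571)^2 = 102.8776
  (87 - 51.8571)^2 = 1235.0204
  (25 - 51.8571)^2 = 721.3061
  (69 - 51.8571)^2 = 293.8776
  (37 - 51.8571)^2 = 220.7347
  (65 - 51.8571)^2 = 172.7347
  (77 - 51.8571)^2 = 632.1633
  (4 - 51.8571)^2 = 2290.3061
  (1 - 51.8571)^2 = 2586.449
  (70 - 51.8571)^2 = 329.1633
  (56 - 51.8571)^2 = 17.1633
  (71 - 51.8571)^2 = 366.449
  (52 - 51.8571)^2 = 0.0204
  (50 - 51.8571)^2 = 3.449
Step 3: Sum of squared deviations = 8971.7143
Step 4: Sample variance = 8971.7143 / 13 = 690.1319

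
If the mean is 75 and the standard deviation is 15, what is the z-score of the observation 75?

0

Step 1: Recall the z-score formula: z = (x - mu) / sigma
Step 2: Substitute values: z = (75 - 75) / 15
Step 3: z = 0 / 15 = 0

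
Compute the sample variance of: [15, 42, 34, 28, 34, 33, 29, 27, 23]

58.7778

Step 1: Compute the mean: (15 + 42 + 34 + 28 + 34 + 33 + 29 + 27 + 23) / 9 = 29.4444
Step 2: Compute squared deviations from the mean:
  (15 - 29.4444)^2 = 208.642
  (42 - 29.4444)^2 = 157.642
  (34 - 29.4444)^2 = 20.7531
  (28 - 29.4444)^2 = 2.0864
  (34 - 29.4444)^2 = 20.7531
  (33 - 29.4444)^2 = 12.642
  (29 - 29.4444)^2 = 0.1975
  (27 - 29.4444)^2 = 5.9753
  (23 - 29.4444)^2 = 41.5309
Step 3: Sum of squared deviations = 470.2222
Step 4: Sample variance = 470.2222 / 8 = 58.7778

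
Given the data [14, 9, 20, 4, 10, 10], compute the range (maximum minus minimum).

16

Step 1: Identify the maximum value: max = 20
Step 2: Identify the minimum value: min = 4
Step 3: Range = max - min = 20 - 4 = 16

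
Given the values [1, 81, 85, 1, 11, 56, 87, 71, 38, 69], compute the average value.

50

Step 1: Sum all values: 1 + 81 + 85 + 1 + 11 + 56 + 87 + 71 + 38 + 69 = 500
Step 2: Count the number of values: n = 10
Step 3: Mean = sum / n = 500 / 10 = 50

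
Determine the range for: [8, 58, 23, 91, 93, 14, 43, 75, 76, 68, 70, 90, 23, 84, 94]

86

Step 1: Identify the maximum value: max = 94
Step 2: Identify the minimum value: min = 8
Step 3: Range = max - min = 94 - 8 = 86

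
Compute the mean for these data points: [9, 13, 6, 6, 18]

10.4

Step 1: Sum all values: 9 + 13 + 6 + 6 + 18 = 52
Step 2: Count the number of values: n = 5
Step 3: Mean = sum / n = 52 / 5 = 10.4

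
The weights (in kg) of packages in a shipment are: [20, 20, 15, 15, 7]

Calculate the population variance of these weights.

22.64

Step 1: Compute the mean: (20 + 20 + 15 + 15 + 7) / 5 = 15.4
Step 2: Compute squared deviations from the mean:
  (20 - 15.4)^2 = 21.16
  (20 - 15.4)^2 = 21.16
  (15 - 15.4)^2 = 0.16
  (15 - 15.4)^2 = 0.16
  (7 - 15.4)^2 = 70.56
Step 3: Sum of squared deviations = 113.2
Step 4: Population variance = 113.2 / 5 = 22.64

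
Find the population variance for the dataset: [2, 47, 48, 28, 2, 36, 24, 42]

298.2344

Step 1: Compute the mean: (2 + 47 + 48 + 28 + 2 + 36 + 24 + 42) / 8 = 28.625
Step 2: Compute squared deviations from the mean:
  (2 - 28.625)^2 = 708.8906
  (47 - 28.625)^2 = 337.6406
  (48 - 28.625)^2 = 375.3906
  (28 - 28.625)^2 = 0.3906
  (2 - 28.625)^2 = 708.8906
  (36 - 28.625)^2 = 54.3906
  (24 - 28.625)^2 = 21.3906
  (42 - 28.625)^2 = 178.8906
Step 3: Sum of squared deviations = 2385.875
Step 4: Population variance = 2385.875 / 8 = 298.2344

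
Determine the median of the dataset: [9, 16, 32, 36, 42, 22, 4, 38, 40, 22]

27

Step 1: Sort the data in ascending order: [4, 9, 16, 22, 22, 32, 36, 38, 40, 42]
Step 2: The number of values is n = 10.
Step 3: Since n is even, the median is the average of positions 5 and 6:
  Median = (22 + 32) / 2 = 27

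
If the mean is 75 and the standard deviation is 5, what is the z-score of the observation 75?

0

Step 1: Recall the z-score formula: z = (x - mu) / sigma
Step 2: Substitute values: z = (75 - 75) / 5
Step 3: z = 0 / 5 = 0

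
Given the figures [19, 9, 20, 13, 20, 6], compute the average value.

14.5

Step 1: Sum all values: 19 + 9 + 20 + 13 + 20 + 6 = 87
Step 2: Count the number of values: n = 6
Step 3: Mean = sum / n = 87 / 6 = 14.5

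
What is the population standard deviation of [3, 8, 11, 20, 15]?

5.8172

Step 1: Compute the mean: 11.4
Step 2: Sum of squared deviations from the mean: 169.2
Step 3: Population variance = 169.2 / 5 = 33.84
Step 4: Standard deviation = sqrt(33.84) = 5.8172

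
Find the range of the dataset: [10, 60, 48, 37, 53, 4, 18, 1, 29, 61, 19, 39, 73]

72

Step 1: Identify the maximum value: max = 73
Step 2: Identify the minimum value: min = 1
Step 3: Range = max - min = 73 - 1 = 72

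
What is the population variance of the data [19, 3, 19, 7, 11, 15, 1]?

46.2041

Step 1: Compute the mean: (19 + 3 + 19 + 7 + 11 + 15 + 1) / 7 = 10.7143
Step 2: Compute squared deviations from the mean:
  (19 - 10.7143)^2 = 68.6531
  (3 - 10.7143)^2 = 59.5102
  (19 - 10.7143)^2 = 68.6531
  (7 - 10.7143)^2 = 13.7959
  (11 - 10.7143)^2 = 0.0816
  (15 - 10.7143)^2 = 18.3673
  (1 - 10.7143)^2 = 94.3673
Step 3: Sum of squared deviations = 323.4286
Step 4: Population variance = 323.4286 / 7 = 46.2041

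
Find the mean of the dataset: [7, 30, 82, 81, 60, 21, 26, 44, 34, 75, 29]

44.4545

Step 1: Sum all values: 7 + 30 + 82 + 81 + 60 + 21 + 26 + 44 + 34 + 75 + 29 = 489
Step 2: Count the number of values: n = 11
Step 3: Mean = sum / n = 489 / 11 = 44.4545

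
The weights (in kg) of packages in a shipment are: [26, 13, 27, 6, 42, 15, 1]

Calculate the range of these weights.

41

Step 1: Identify the maximum value: max = 42
Step 2: Identify the minimum value: min = 1
Step 3: Range = max - min = 42 - 1 = 41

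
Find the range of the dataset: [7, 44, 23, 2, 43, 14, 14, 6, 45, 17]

43

Step 1: Identify the maximum value: max = 45
Step 2: Identify the minimum value: min = 2
Step 3: Range = max - min = 45 - 2 = 43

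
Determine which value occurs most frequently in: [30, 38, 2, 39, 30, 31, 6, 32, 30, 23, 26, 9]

30

Step 1: Count the frequency of each value:
  2: appears 1 time(s)
  6: appears 1 time(s)
  9: appears 1 time(s)
  23: appears 1 time(s)
  26: appears 1 time(s)
  30: appears 3 time(s)
  31: appears 1 time(s)
  32: appears 1 time(s)
  38: appears 1 time(s)
  39: appears 1 time(s)
Step 2: The value 30 appears most frequently (3 times).
Step 3: Mode = 30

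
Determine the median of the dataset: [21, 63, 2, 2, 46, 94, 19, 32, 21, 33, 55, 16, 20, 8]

21

Step 1: Sort the data in ascending order: [2, 2, 8, 16, 19, 20, 21, 21, 32, 33, 46, 55, 63, 94]
Step 2: The number of values is n = 14.
Step 3: Since n is even, the median is the average of positions 7 and 8:
  Median = (21 + 21) / 2 = 21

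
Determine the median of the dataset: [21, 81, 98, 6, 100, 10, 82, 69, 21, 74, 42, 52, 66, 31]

59

Step 1: Sort the data in ascending order: [6, 10, 21, 21, 31, 42, 52, 66, 69, 74, 81, 82, 98, 100]
Step 2: The number of values is n = 14.
Step 3: Since n is even, the median is the average of positions 7 and 8:
  Median = (52 + 66) / 2 = 59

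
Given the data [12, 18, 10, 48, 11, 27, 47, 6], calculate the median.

15

Step 1: Sort the data in ascending order: [6, 10, 11, 12, 18, 27, 47, 48]
Step 2: The number of values is n = 8.
Step 3: Since n is even, the median is the average of positions 4 and 5:
  Median = (12 + 18) / 2 = 15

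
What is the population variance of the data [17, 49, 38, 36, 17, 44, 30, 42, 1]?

219.8025

Step 1: Compute the mean: (17 + 49 + 38 + 36 + 17 + 44 + 30 + 42 + 1) / 9 = 30.4444
Step 2: Compute squared deviations from the mean:
  (17 - 30.4444)^2 = 180.7531
  (49 - 30.4444)^2 = 344.3086
  (38 - 30.4444)^2 = 57.0864
  (36 - 30.4444)^2 = 30.8642
  (17 - 30.4444)^2 = 180.7531
  (44 - 30.4444)^2 = 183.7531
  (30 - 30.4444)^2 = 0.1975
  (42 - 30.4444)^2 = 133.5309
  (1 - 30.4444)^2 = 866.9753
Step 3: Sum of squared deviations = 1978.2222
Step 4: Population variance = 1978.2222 / 9 = 219.8025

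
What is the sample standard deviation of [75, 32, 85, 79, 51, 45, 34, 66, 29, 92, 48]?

22.5602

Step 1: Compute the mean: 57.8182
Step 2: Sum of squared deviations from the mean: 5089.6364
Step 3: Sample variance = 5089.6364 / 10 = 508.9636
Step 4: Standard deviation = sqrt(508.9636) = 22.5602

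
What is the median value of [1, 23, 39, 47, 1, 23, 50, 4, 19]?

23

Step 1: Sort the data in ascending order: [1, 1, 4, 19, 23, 23, 39, 47, 50]
Step 2: The number of values is n = 9.
Step 3: Since n is odd, the median is the middle value at position 5: 23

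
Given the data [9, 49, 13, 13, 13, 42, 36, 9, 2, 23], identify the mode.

13

Step 1: Count the frequency of each value:
  2: appears 1 time(s)
  9: appears 2 time(s)
  13: appears 3 time(s)
  23: appears 1 time(s)
  36: appears 1 time(s)
  42: appears 1 time(s)
  49: appears 1 time(s)
Step 2: The value 13 appears most frequently (3 times).
Step 3: Mode = 13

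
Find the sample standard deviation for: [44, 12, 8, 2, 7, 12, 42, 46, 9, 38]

17.9691

Step 1: Compute the mean: 22
Step 2: Sum of squared deviations from the mean: 2906
Step 3: Sample variance = 2906 / 9 = 322.8889
Step 4: Standard deviation = sqrt(322.8889) = 17.9691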